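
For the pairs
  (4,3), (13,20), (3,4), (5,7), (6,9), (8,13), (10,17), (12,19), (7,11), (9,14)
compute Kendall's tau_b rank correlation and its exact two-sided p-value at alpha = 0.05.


Step 1: Enumerate the 45 unordered pairs (i,j) with i<j and classify each by sign(x_j-x_i) * sign(y_j-y_i).
  (1,2):dx=+9,dy=+17->C; (1,3):dx=-1,dy=+1->D; (1,4):dx=+1,dy=+4->C; (1,5):dx=+2,dy=+6->C
  (1,6):dx=+4,dy=+10->C; (1,7):dx=+6,dy=+14->C; (1,8):dx=+8,dy=+16->C; (1,9):dx=+3,dy=+8->C
  (1,10):dx=+5,dy=+11->C; (2,3):dx=-10,dy=-16->C; (2,4):dx=-8,dy=-13->C; (2,5):dx=-7,dy=-11->C
  (2,6):dx=-5,dy=-7->C; (2,7):dx=-3,dy=-3->C; (2,8):dx=-1,dy=-1->C; (2,9):dx=-6,dy=-9->C
  (2,10):dx=-4,dy=-6->C; (3,4):dx=+2,dy=+3->C; (3,5):dx=+3,dy=+5->C; (3,6):dx=+5,dy=+9->C
  (3,7):dx=+7,dy=+13->C; (3,8):dx=+9,dy=+15->C; (3,9):dx=+4,dy=+7->C; (3,10):dx=+6,dy=+10->C
  (4,5):dx=+1,dy=+2->C; (4,6):dx=+3,dy=+6->C; (4,7):dx=+5,dy=+10->C; (4,8):dx=+7,dy=+12->C
  (4,9):dx=+2,dy=+4->C; (4,10):dx=+4,dy=+7->C; (5,6):dx=+2,dy=+4->C; (5,7):dx=+4,dy=+8->C
  (5,8):dx=+6,dy=+10->C; (5,9):dx=+1,dy=+2->C; (5,10):dx=+3,dy=+5->C; (6,7):dx=+2,dy=+4->C
  (6,8):dx=+4,dy=+6->C; (6,9):dx=-1,dy=-2->C; (6,10):dx=+1,dy=+1->C; (7,8):dx=+2,dy=+2->C
  (7,9):dx=-3,dy=-6->C; (7,10):dx=-1,dy=-3->C; (8,9):dx=-5,dy=-8->C; (8,10):dx=-3,dy=-5->C
  (9,10):dx=+2,dy=+3->C
Step 2: C = 44, D = 1, total pairs = 45.
Step 3: tau = (C - D)/(n(n-1)/2) = (44 - 1)/45 = 0.955556.
Step 4: Exact two-sided p-value (enumerate n! = 3628800 permutations of y under H0): p = 0.000006.
Step 5: alpha = 0.05. reject H0.

tau_b = 0.9556 (C=44, D=1), p = 0.000006, reject H0.


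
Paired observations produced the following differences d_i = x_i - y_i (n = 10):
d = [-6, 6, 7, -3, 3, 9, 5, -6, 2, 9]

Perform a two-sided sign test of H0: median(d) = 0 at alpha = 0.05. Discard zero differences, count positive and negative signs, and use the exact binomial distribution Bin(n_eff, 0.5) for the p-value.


Step 1: Discard zero differences. Original n = 10; n_eff = number of nonzero differences = 10.
Nonzero differences (with sign): -6, +6, +7, -3, +3, +9, +5, -6, +2, +9
Step 2: Count signs: positive = 7, negative = 3.
Step 3: Under H0: P(positive) = 0.5, so the number of positives S ~ Bin(10, 0.5).
Step 4: Two-sided exact p-value = sum of Bin(10,0.5) probabilities at or below the observed probability = 0.343750.
Step 5: alpha = 0.05. fail to reject H0.

n_eff = 10, pos = 7, neg = 3, p = 0.343750, fail to reject H0.


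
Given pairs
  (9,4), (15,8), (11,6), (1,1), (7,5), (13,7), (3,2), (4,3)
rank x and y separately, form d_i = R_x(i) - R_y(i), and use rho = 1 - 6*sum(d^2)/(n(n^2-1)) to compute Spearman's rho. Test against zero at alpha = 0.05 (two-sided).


Step 1: Rank x and y separately (midranks; no ties here).
rank(x): 9->5, 15->8, 11->6, 1->1, 7->4, 13->7, 3->2, 4->3
rank(y): 4->4, 8->8, 6->6, 1->1, 5->5, 7->7, 2->2, 3->3
Step 2: d_i = R_x(i) - R_y(i); compute d_i^2.
  (5-4)^2=1, (8-8)^2=0, (6-6)^2=0, (1-1)^2=0, (4-5)^2=1, (7-7)^2=0, (2-2)^2=0, (3-3)^2=0
sum(d^2) = 2.
Step 3: rho = 1 - 6*2 / (8*(8^2 - 1)) = 1 - 12/504 = 0.976190.
Step 4: Under H0, t = rho * sqrt((n-2)/(1-rho^2)) = 11.0235 ~ t(6).
Step 5: Two-sided p-value from the t-distribution with 6 df = 0.000033.
Step 6: alpha = 0.05. reject H0.

rho = 0.9762, p = 0.000033, reject H0 at alpha = 0.05.


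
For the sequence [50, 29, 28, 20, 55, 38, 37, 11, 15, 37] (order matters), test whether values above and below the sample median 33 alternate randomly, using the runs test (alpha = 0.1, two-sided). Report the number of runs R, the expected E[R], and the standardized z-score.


Step 1: Compute median = 33; label A = above, B = below.
Labels in order: ABBBAAABBA  (n_A = 5, n_B = 5)
Step 2: Count runs R = 5.
Step 3: Under H0 (random ordering), E[R] = 2*n_A*n_B/(n_A+n_B) + 1 = 2*5*5/10 + 1 = 6.0000.
        Var[R] = 2*n_A*n_B*(2*n_A*n_B - n_A - n_B) / ((n_A+n_B)^2 * (n_A+n_B-1)) = 2000/900 = 2.2222.
        SD[R] = 1.4907.
Step 4: Continuity-corrected z = (R + 0.5 - E[R]) / SD[R] = (5 + 0.5 - 6.0000) / 1.4907 = -0.3354.
Step 5: Two-sided p-value via normal approximation = 2*(1 - Phi(|z|)) = 0.737316.
Step 6: alpha = 0.1. fail to reject H0.

R = 5, z = -0.3354, p = 0.737316, fail to reject H0.


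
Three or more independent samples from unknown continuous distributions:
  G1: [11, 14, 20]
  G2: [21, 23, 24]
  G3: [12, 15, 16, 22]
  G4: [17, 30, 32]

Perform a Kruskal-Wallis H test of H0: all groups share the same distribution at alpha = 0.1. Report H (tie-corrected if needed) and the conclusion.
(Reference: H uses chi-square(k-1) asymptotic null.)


Step 1: Combine all N = 13 observations and assign midranks.
sorted (value, group, rank): (11,G1,1), (12,G3,2), (14,G1,3), (15,G3,4), (16,G3,5), (17,G4,6), (20,G1,7), (21,G2,8), (22,G3,9), (23,G2,10), (24,G2,11), (30,G4,12), (32,G4,13)
Step 2: Sum ranks within each group.
R_1 = 11 (n_1 = 3)
R_2 = 29 (n_2 = 3)
R_3 = 20 (n_3 = 4)
R_4 = 31 (n_4 = 3)
Step 3: H = 12/(N(N+1)) * sum(R_i^2/n_i) - 3(N+1)
     = 12/(13*14) * (11^2/3 + 29^2/3 + 20^2/4 + 31^2/3) - 3*14
     = 0.065934 * 741 - 42
     = 6.857143.
Step 4: No ties, so H is used without correction.
Step 5: Under H0, H ~ chi^2(3); p-value = 0.076593.
Step 6: alpha = 0.1. reject H0.

H = 6.8571, df = 3, p = 0.076593, reject H0.


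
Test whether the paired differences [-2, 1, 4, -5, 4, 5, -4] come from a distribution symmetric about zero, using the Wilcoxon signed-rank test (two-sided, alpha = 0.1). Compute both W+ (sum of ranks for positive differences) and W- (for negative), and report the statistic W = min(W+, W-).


Step 1: Drop any zero differences (none here) and take |d_i|.
|d| = [2, 1, 4, 5, 4, 5, 4]
Step 2: Midrank |d_i| (ties get averaged ranks).
ranks: |2|->2, |1|->1, |4|->4, |5|->6.5, |4|->4, |5|->6.5, |4|->4
Step 3: Attach original signs; sum ranks with positive sign and with negative sign.
W+ = 1 + 4 + 4 + 6.5 = 15.5
W- = 2 + 6.5 + 4 = 12.5
(Check: W+ + W- = 28 should equal n(n+1)/2 = 28.)
Step 4: Test statistic W = min(W+, W-) = 12.5.
Step 5: Ties in |d|, so use the tie-corrected normal approximation.
        E[W] = n(n+1)/4 = 7*8/4 = 14.
        Tie groups: |d|=4 (t=3), |d|=5 (t=2); sum(t^3 - t) = 30.
        Var[W] = n(n+1)(2n+1)/24 - sum(t^3-t)/48 = 840/24 - 30/48 = 34.375.
        z = (W - E[W]) / sqrt(Var[W]) = (12.5 - 14) / 5.8630 = -0.2558.
        Two-sided p = 2*Phi(z) = 0.798074.
Step 6: alpha = 0.1. fail to reject H0.

W+ = 15.5, W- = 12.5, W = min = 12.5, p = 0.798074, fail to reject H0.


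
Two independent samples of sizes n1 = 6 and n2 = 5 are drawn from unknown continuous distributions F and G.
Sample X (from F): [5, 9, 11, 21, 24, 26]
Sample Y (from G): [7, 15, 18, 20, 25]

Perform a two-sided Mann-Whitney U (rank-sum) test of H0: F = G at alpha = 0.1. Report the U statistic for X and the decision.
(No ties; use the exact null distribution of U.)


Step 1: Combine and sort all 11 observations; assign midranks.
sorted (value, group): (5,X), (7,Y), (9,X), (11,X), (15,Y), (18,Y), (20,Y), (21,X), (24,X), (25,Y), (26,X)
ranks: 5->1, 7->2, 9->3, 11->4, 15->5, 18->6, 20->7, 21->8, 24->9, 25->10, 26->11
Step 2: Rank sum for X: R1 = 1 + 3 + 4 + 8 + 9 + 11 = 36.
Step 3: U_X = R1 - n1(n1+1)/2 = 36 - 6*7/2 = 36 - 21 = 15.
       U_Y = n1*n2 - U_X = 30 - 15 = 15.
Step 4: No ties, so the exact null distribution of U (based on enumerating the C(11,6) = 462 equally likely rank assignments) gives the two-sided p-value.
Step 5: p-value = 1.000000; compare to alpha = 0.1. fail to reject H0.

U_X = 15, p = 1.000000, fail to reject H0 at alpha = 0.1.


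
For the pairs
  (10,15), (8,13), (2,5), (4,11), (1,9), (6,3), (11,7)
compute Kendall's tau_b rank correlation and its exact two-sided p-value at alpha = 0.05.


Step 1: Enumerate the 21 unordered pairs (i,j) with i<j and classify each by sign(x_j-x_i) * sign(y_j-y_i).
  (1,2):dx=-2,dy=-2->C; (1,3):dx=-8,dy=-10->C; (1,4):dx=-6,dy=-4->C; (1,5):dx=-9,dy=-6->C
  (1,6):dx=-4,dy=-12->C; (1,7):dx=+1,dy=-8->D; (2,3):dx=-6,dy=-8->C; (2,4):dx=-4,dy=-2->C
  (2,5):dx=-7,dy=-4->C; (2,6):dx=-2,dy=-10->C; (2,7):dx=+3,dy=-6->D; (3,4):dx=+2,dy=+6->C
  (3,5):dx=-1,dy=+4->D; (3,6):dx=+4,dy=-2->D; (3,7):dx=+9,dy=+2->C; (4,5):dx=-3,dy=-2->C
  (4,6):dx=+2,dy=-8->D; (4,7):dx=+7,dy=-4->D; (5,6):dx=+5,dy=-6->D; (5,7):dx=+10,dy=-2->D
  (6,7):dx=+5,dy=+4->C
Step 2: C = 13, D = 8, total pairs = 21.
Step 3: tau = (C - D)/(n(n-1)/2) = (13 - 8)/21 = 0.238095.
Step 4: Exact two-sided p-value (enumerate n! = 5040 permutations of y under H0): p = 0.561905.
Step 5: alpha = 0.05. fail to reject H0.

tau_b = 0.2381 (C=13, D=8), p = 0.561905, fail to reject H0.


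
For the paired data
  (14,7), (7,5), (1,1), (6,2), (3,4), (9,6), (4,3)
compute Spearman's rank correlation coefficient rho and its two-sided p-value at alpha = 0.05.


Step 1: Rank x and y separately (midranks; no ties here).
rank(x): 14->7, 7->5, 1->1, 6->4, 3->2, 9->6, 4->3
rank(y): 7->7, 5->5, 1->1, 2->2, 4->4, 6->6, 3->3
Step 2: d_i = R_x(i) - R_y(i); compute d_i^2.
  (7-7)^2=0, (5-5)^2=0, (1-1)^2=0, (4-2)^2=4, (2-4)^2=4, (6-6)^2=0, (3-3)^2=0
sum(d^2) = 8.
Step 3: rho = 1 - 6*8 / (7*(7^2 - 1)) = 1 - 48/336 = 0.857143.
Step 4: Under H0, t = rho * sqrt((n-2)/(1-rho^2)) = 3.7210 ~ t(5).
Step 5: Two-sided p-value from the t-distribution with 5 df = 0.013697.
Step 6: alpha = 0.05. reject H0.

rho = 0.8571, p = 0.013697, reject H0 at alpha = 0.05.


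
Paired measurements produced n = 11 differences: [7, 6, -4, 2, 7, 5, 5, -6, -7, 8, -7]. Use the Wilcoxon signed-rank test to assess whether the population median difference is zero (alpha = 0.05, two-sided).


Step 1: Drop any zero differences (none here) and take |d_i|.
|d| = [7, 6, 4, 2, 7, 5, 5, 6, 7, 8, 7]
Step 2: Midrank |d_i| (ties get averaged ranks).
ranks: |7|->8.5, |6|->5.5, |4|->2, |2|->1, |7|->8.5, |5|->3.5, |5|->3.5, |6|->5.5, |7|->8.5, |8|->11, |7|->8.5
Step 3: Attach original signs; sum ranks with positive sign and with negative sign.
W+ = 8.5 + 5.5 + 1 + 8.5 + 3.5 + 3.5 + 11 = 41.5
W- = 2 + 5.5 + 8.5 + 8.5 = 24.5
(Check: W+ + W- = 66 should equal n(n+1)/2 = 66.)
Step 4: Test statistic W = min(W+, W-) = 24.5.
Step 5: Ties in |d|, so use the tie-corrected normal approximation.
        E[W] = n(n+1)/4 = 11*12/4 = 33.
        Tie groups: |d|=5 (t=2), |d|=6 (t=2), |d|=7 (t=4); sum(t^3 - t) = 72.
        Var[W] = n(n+1)(2n+1)/24 - sum(t^3-t)/48 = 3036/24 - 72/48 = 125.
        z = (W - E[W]) / sqrt(Var[W]) = (24.5 - 33) / 11.1803 = -0.7603.
        Two-sided p = 2*Phi(z) = 0.447097.
Step 6: alpha = 0.05. fail to reject H0.

W+ = 41.5, W- = 24.5, W = min = 24.5, p = 0.447097, fail to reject H0.


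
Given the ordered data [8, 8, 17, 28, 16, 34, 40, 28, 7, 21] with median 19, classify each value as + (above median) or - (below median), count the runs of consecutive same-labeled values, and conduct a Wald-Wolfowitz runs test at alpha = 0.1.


Step 1: Compute median = 19; label A = above, B = below.
Labels in order: BBBABAAABA  (n_A = 5, n_B = 5)
Step 2: Count runs R = 6.
Step 3: Under H0 (random ordering), E[R] = 2*n_A*n_B/(n_A+n_B) + 1 = 2*5*5/10 + 1 = 6.0000.
        Var[R] = 2*n_A*n_B*(2*n_A*n_B - n_A - n_B) / ((n_A+n_B)^2 * (n_A+n_B-1)) = 2000/900 = 2.2222.
        SD[R] = 1.4907.
Step 4: R = E[R], so z = 0 with no continuity correction.
Step 5: Two-sided p-value via normal approximation = 2*(1 - Phi(|z|)) = 1.000000.
Step 6: alpha = 0.1. fail to reject H0.

R = 6, z = 0.0000, p = 1.000000, fail to reject H0.


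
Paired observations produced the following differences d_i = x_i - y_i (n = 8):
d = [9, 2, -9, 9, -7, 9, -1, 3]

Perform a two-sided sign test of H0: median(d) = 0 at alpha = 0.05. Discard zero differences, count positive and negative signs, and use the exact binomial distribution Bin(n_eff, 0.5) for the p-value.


Step 1: Discard zero differences. Original n = 8; n_eff = number of nonzero differences = 8.
Nonzero differences (with sign): +9, +2, -9, +9, -7, +9, -1, +3
Step 2: Count signs: positive = 5, negative = 3.
Step 3: Under H0: P(positive) = 0.5, so the number of positives S ~ Bin(8, 0.5).
Step 4: Two-sided exact p-value = sum of Bin(8,0.5) probabilities at or below the observed probability = 0.726562.
Step 5: alpha = 0.05. fail to reject H0.

n_eff = 8, pos = 5, neg = 3, p = 0.726562, fail to reject H0.


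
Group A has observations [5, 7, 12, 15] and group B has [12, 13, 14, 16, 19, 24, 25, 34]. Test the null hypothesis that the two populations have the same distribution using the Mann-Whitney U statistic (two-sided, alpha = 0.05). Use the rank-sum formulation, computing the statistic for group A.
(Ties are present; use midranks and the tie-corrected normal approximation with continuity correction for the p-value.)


Step 1: Combine and sort all 12 observations; assign midranks.
sorted (value, group): (5,X), (7,X), (12,X), (12,Y), (13,Y), (14,Y), (15,X), (16,Y), (19,Y), (24,Y), (25,Y), (34,Y)
ranks: 5->1, 7->2, 12->3.5, 12->3.5, 13->5, 14->6, 15->7, 16->8, 19->9, 24->10, 25->11, 34->12
Step 2: Rank sum for X: R1 = 1 + 2 + 3.5 + 7 = 13.5.
Step 3: U_X = R1 - n1(n1+1)/2 = 13.5 - 4*5/2 = 13.5 - 10 = 3.5.
       U_Y = n1*n2 - U_X = 32 - 3.5 = 28.5.
Step 4: Ties are present, so use the tie-corrected normal approximation (with continuity correction) for the p-value.
Step 5: p-value = 0.041184; compare to alpha = 0.05. reject H0.

U_X = 3.5, p = 0.041184, reject H0 at alpha = 0.05.


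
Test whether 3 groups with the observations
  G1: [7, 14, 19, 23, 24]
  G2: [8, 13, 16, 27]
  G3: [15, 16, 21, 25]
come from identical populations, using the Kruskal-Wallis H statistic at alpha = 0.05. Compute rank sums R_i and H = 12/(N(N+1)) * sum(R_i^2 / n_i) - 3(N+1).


Step 1: Combine all N = 13 observations and assign midranks.
sorted (value, group, rank): (7,G1,1), (8,G2,2), (13,G2,3), (14,G1,4), (15,G3,5), (16,G2,6.5), (16,G3,6.5), (19,G1,8), (21,G3,9), (23,G1,10), (24,G1,11), (25,G3,12), (27,G2,13)
Step 2: Sum ranks within each group.
R_1 = 34 (n_1 = 5)
R_2 = 24.5 (n_2 = 4)
R_3 = 32.5 (n_3 = 4)
Step 3: H = 12/(N(N+1)) * sum(R_i^2/n_i) - 3(N+1)
     = 12/(13*14) * (34^2/5 + 24.5^2/4 + 32.5^2/4) - 3*14
     = 0.065934 * 645.325 - 42
     = 0.548901.
Step 4: Ties present; correction factor C = 1 - 6/(13^3 - 13) = 0.997253. Corrected H = 0.548901 / 0.997253 = 0.550413.
Step 5: Under H0, H ~ chi^2(2); p-value = 0.759415.
Step 6: alpha = 0.05. fail to reject H0.

H = 0.5504, df = 2, p = 0.759415, fail to reject H0.


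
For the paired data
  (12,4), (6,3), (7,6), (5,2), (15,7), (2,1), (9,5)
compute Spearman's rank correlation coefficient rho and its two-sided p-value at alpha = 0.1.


Step 1: Rank x and y separately (midranks; no ties here).
rank(x): 12->6, 6->3, 7->4, 5->2, 15->7, 2->1, 9->5
rank(y): 4->4, 3->3, 6->6, 2->2, 7->7, 1->1, 5->5
Step 2: d_i = R_x(i) - R_y(i); compute d_i^2.
  (6-4)^2=4, (3-3)^2=0, (4-6)^2=4, (2-2)^2=0, (7-7)^2=0, (1-1)^2=0, (5-5)^2=0
sum(d^2) = 8.
Step 3: rho = 1 - 6*8 / (7*(7^2 - 1)) = 1 - 48/336 = 0.857143.
Step 4: Under H0, t = rho * sqrt((n-2)/(1-rho^2)) = 3.7210 ~ t(5).
Step 5: Two-sided p-value from the t-distribution with 5 df = 0.013697.
Step 6: alpha = 0.1. reject H0.

rho = 0.8571, p = 0.013697, reject H0 at alpha = 0.1.


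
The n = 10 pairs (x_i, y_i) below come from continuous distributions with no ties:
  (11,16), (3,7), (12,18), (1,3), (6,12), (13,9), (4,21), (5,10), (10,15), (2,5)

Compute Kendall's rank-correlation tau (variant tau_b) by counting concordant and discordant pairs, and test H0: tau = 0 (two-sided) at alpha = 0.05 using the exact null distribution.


Step 1: Enumerate the 45 unordered pairs (i,j) with i<j and classify each by sign(x_j-x_i) * sign(y_j-y_i).
  (1,2):dx=-8,dy=-9->C; (1,3):dx=+1,dy=+2->C; (1,4):dx=-10,dy=-13->C; (1,5):dx=-5,dy=-4->C
  (1,6):dx=+2,dy=-7->D; (1,7):dx=-7,dy=+5->D; (1,8):dx=-6,dy=-6->C; (1,9):dx=-1,dy=-1->C
  (1,10):dx=-9,dy=-11->C; (2,3):dx=+9,dy=+11->C; (2,4):dx=-2,dy=-4->C; (2,5):dx=+3,dy=+5->C
  (2,6):dx=+10,dy=+2->C; (2,7):dx=+1,dy=+14->C; (2,8):dx=+2,dy=+3->C; (2,9):dx=+7,dy=+8->C
  (2,10):dx=-1,dy=-2->C; (3,4):dx=-11,dy=-15->C; (3,5):dx=-6,dy=-6->C; (3,6):dx=+1,dy=-9->D
  (3,7):dx=-8,dy=+3->D; (3,8):dx=-7,dy=-8->C; (3,9):dx=-2,dy=-3->C; (3,10):dx=-10,dy=-13->C
  (4,5):dx=+5,dy=+9->C; (4,6):dx=+12,dy=+6->C; (4,7):dx=+3,dy=+18->C; (4,8):dx=+4,dy=+7->C
  (4,9):dx=+9,dy=+12->C; (4,10):dx=+1,dy=+2->C; (5,6):dx=+7,dy=-3->D; (5,7):dx=-2,dy=+9->D
  (5,8):dx=-1,dy=-2->C; (5,9):dx=+4,dy=+3->C; (5,10):dx=-4,dy=-7->C; (6,7):dx=-9,dy=+12->D
  (6,8):dx=-8,dy=+1->D; (6,9):dx=-3,dy=+6->D; (6,10):dx=-11,dy=-4->C; (7,8):dx=+1,dy=-11->D
  (7,9):dx=+6,dy=-6->D; (7,10):dx=-2,dy=-16->C; (8,9):dx=+5,dy=+5->C; (8,10):dx=-3,dy=-5->C
  (9,10):dx=-8,dy=-10->C
Step 2: C = 34, D = 11, total pairs = 45.
Step 3: tau = (C - D)/(n(n-1)/2) = (34 - 11)/45 = 0.511111.
Step 4: Exact two-sided p-value (enumerate n! = 3628800 permutations of y under H0): p = 0.046623.
Step 5: alpha = 0.05. reject H0.

tau_b = 0.5111 (C=34, D=11), p = 0.046623, reject H0.


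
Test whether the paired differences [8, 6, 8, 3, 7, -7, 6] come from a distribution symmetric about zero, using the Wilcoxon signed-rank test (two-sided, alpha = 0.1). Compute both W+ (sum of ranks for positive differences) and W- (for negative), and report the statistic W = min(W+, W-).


Step 1: Drop any zero differences (none here) and take |d_i|.
|d| = [8, 6, 8, 3, 7, 7, 6]
Step 2: Midrank |d_i| (ties get averaged ranks).
ranks: |8|->6.5, |6|->2.5, |8|->6.5, |3|->1, |7|->4.5, |7|->4.5, |6|->2.5
Step 3: Attach original signs; sum ranks with positive sign and with negative sign.
W+ = 6.5 + 2.5 + 6.5 + 1 + 4.5 + 2.5 = 23.5
W- = 4.5 = 4.5
(Check: W+ + W- = 28 should equal n(n+1)/2 = 28.)
Step 4: Test statistic W = min(W+, W-) = 4.5.
Step 5: Ties in |d|, so use the tie-corrected normal approximation.
        E[W] = n(n+1)/4 = 7*8/4 = 14.
        Tie groups: |d|=6 (t=2), |d|=7 (t=2), |d|=8 (t=2); sum(t^3 - t) = 18.
        Var[W] = n(n+1)(2n+1)/24 - sum(t^3-t)/48 = 840/24 - 18/48 = 34.625.
        z = (W - E[W]) / sqrt(Var[W]) = (4.5 - 14) / 5.8843 = -1.6145.
        Two-sided p = 2*Phi(z) = 0.106427.
Step 6: alpha = 0.1. fail to reject H0.

W+ = 23.5, W- = 4.5, W = min = 4.5, p = 0.106427, fail to reject H0.


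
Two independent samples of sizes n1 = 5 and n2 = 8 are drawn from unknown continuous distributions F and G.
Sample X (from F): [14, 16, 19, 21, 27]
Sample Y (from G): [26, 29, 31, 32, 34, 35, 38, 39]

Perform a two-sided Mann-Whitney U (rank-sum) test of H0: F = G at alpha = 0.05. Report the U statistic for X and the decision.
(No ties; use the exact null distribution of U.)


Step 1: Combine and sort all 13 observations; assign midranks.
sorted (value, group): (14,X), (16,X), (19,X), (21,X), (26,Y), (27,X), (29,Y), (31,Y), (32,Y), (34,Y), (35,Y), (38,Y), (39,Y)
ranks: 14->1, 16->2, 19->3, 21->4, 26->5, 27->6, 29->7, 31->8, 32->9, 34->10, 35->11, 38->12, 39->13
Step 2: Rank sum for X: R1 = 1 + 2 + 3 + 4 + 6 = 16.
Step 3: U_X = R1 - n1(n1+1)/2 = 16 - 5*6/2 = 16 - 15 = 1.
       U_Y = n1*n2 - U_X = 40 - 1 = 39.
Step 4: No ties, so the exact null distribution of U (based on enumerating the C(13,5) = 1287 equally likely rank assignments) gives the two-sided p-value.
Step 5: p-value = 0.003108; compare to alpha = 0.05. reject H0.

U_X = 1, p = 0.003108, reject H0 at alpha = 0.05.


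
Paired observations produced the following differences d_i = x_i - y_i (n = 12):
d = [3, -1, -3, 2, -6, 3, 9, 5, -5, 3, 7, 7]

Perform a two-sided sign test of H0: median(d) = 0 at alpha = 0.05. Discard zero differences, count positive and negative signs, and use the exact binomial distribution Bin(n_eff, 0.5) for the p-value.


Step 1: Discard zero differences. Original n = 12; n_eff = number of nonzero differences = 12.
Nonzero differences (with sign): +3, -1, -3, +2, -6, +3, +9, +5, -5, +3, +7, +7
Step 2: Count signs: positive = 8, negative = 4.
Step 3: Under H0: P(positive) = 0.5, so the number of positives S ~ Bin(12, 0.5).
Step 4: Two-sided exact p-value = sum of Bin(12,0.5) probabilities at or below the observed probability = 0.387695.
Step 5: alpha = 0.05. fail to reject H0.

n_eff = 12, pos = 8, neg = 4, p = 0.387695, fail to reject H0.


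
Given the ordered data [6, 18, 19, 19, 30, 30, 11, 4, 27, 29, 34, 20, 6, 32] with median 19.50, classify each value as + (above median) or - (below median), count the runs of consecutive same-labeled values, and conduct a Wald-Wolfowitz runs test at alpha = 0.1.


Step 1: Compute median = 19.50; label A = above, B = below.
Labels in order: BBBBAABBAAAABA  (n_A = 7, n_B = 7)
Step 2: Count runs R = 6.
Step 3: Under H0 (random ordering), E[R] = 2*n_A*n_B/(n_A+n_B) + 1 = 2*7*7/14 + 1 = 8.0000.
        Var[R] = 2*n_A*n_B*(2*n_A*n_B - n_A - n_B) / ((n_A+n_B)^2 * (n_A+n_B-1)) = 8232/2548 = 3.2308.
        SD[R] = 1.7974.
Step 4: Continuity-corrected z = (R + 0.5 - E[R]) / SD[R] = (6 + 0.5 - 8.0000) / 1.7974 = -0.8345.
Step 5: Two-sided p-value via normal approximation = 2*(1 - Phi(|z|)) = 0.403986.
Step 6: alpha = 0.1. fail to reject H0.

R = 6, z = -0.8345, p = 0.403986, fail to reject H0.


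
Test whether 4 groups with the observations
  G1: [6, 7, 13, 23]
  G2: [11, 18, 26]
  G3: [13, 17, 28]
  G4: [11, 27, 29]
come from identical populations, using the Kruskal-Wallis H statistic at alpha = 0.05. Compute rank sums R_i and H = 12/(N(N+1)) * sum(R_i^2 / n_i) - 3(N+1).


Step 1: Combine all N = 13 observations and assign midranks.
sorted (value, group, rank): (6,G1,1), (7,G1,2), (11,G2,3.5), (11,G4,3.5), (13,G1,5.5), (13,G3,5.5), (17,G3,7), (18,G2,8), (23,G1,9), (26,G2,10), (27,G4,11), (28,G3,12), (29,G4,13)
Step 2: Sum ranks within each group.
R_1 = 17.5 (n_1 = 4)
R_2 = 21.5 (n_2 = 3)
R_3 = 24.5 (n_3 = 3)
R_4 = 27.5 (n_4 = 3)
Step 3: H = 12/(N(N+1)) * sum(R_i^2/n_i) - 3(N+1)
     = 12/(13*14) * (17.5^2/4 + 21.5^2/3 + 24.5^2/3 + 27.5^2/3) - 3*14
     = 0.065934 * 682.812 - 42
     = 3.020604.
Step 4: Ties present; correction factor C = 1 - 12/(13^3 - 13) = 0.994505. Corrected H = 3.020604 / 0.994505 = 3.037293.
Step 5: Under H0, H ~ chi^2(3); p-value = 0.385911.
Step 6: alpha = 0.05. fail to reject H0.

H = 3.0373, df = 3, p = 0.385911, fail to reject H0.


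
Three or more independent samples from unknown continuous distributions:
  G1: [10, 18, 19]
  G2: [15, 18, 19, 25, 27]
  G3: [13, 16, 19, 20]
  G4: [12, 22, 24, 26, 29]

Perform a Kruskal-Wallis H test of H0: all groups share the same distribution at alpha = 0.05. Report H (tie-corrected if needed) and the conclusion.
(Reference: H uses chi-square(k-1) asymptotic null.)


Step 1: Combine all N = 17 observations and assign midranks.
sorted (value, group, rank): (10,G1,1), (12,G4,2), (13,G3,3), (15,G2,4), (16,G3,5), (18,G1,6.5), (18,G2,6.5), (19,G1,9), (19,G2,9), (19,G3,9), (20,G3,11), (22,G4,12), (24,G4,13), (25,G2,14), (26,G4,15), (27,G2,16), (29,G4,17)
Step 2: Sum ranks within each group.
R_1 = 16.5 (n_1 = 3)
R_2 = 49.5 (n_2 = 5)
R_3 = 28 (n_3 = 4)
R_4 = 59 (n_4 = 5)
Step 3: H = 12/(N(N+1)) * sum(R_i^2/n_i) - 3(N+1)
     = 12/(17*18) * (16.5^2/3 + 49.5^2/5 + 28^2/4 + 59^2/5) - 3*18
     = 0.039216 * 1473 - 54
     = 3.764706.
Step 4: Ties present; correction factor C = 1 - 30/(17^3 - 17) = 0.993873. Corrected H = 3.764706 / 0.993873 = 3.787916.
Step 5: Under H0, H ~ chi^2(3); p-value = 0.285295.
Step 6: alpha = 0.05. fail to reject H0.

H = 3.7879, df = 3, p = 0.285295, fail to reject H0.


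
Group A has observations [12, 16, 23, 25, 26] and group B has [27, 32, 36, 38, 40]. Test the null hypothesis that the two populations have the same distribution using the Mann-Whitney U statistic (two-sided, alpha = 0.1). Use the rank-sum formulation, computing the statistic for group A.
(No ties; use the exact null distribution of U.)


Step 1: Combine and sort all 10 observations; assign midranks.
sorted (value, group): (12,X), (16,X), (23,X), (25,X), (26,X), (27,Y), (32,Y), (36,Y), (38,Y), (40,Y)
ranks: 12->1, 16->2, 23->3, 25->4, 26->5, 27->6, 32->7, 36->8, 38->9, 40->10
Step 2: Rank sum for X: R1 = 1 + 2 + 3 + 4 + 5 = 15.
Step 3: U_X = R1 - n1(n1+1)/2 = 15 - 5*6/2 = 15 - 15 = 0.
       U_Y = n1*n2 - U_X = 25 - 0 = 25.
Step 4: No ties, so the exact null distribution of U (based on enumerating the C(10,5) = 252 equally likely rank assignments) gives the two-sided p-value.
Step 5: p-value = 0.007937; compare to alpha = 0.1. reject H0.

U_X = 0, p = 0.007937, reject H0 at alpha = 0.1.


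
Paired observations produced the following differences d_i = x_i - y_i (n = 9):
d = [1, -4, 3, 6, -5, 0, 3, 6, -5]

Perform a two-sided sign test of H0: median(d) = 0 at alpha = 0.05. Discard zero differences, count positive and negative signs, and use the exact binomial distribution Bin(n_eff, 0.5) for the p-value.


Step 1: Discard zero differences. Original n = 9; n_eff = number of nonzero differences = 8.
Nonzero differences (with sign): +1, -4, +3, +6, -5, +3, +6, -5
Step 2: Count signs: positive = 5, negative = 3.
Step 3: Under H0: P(positive) = 0.5, so the number of positives S ~ Bin(8, 0.5).
Step 4: Two-sided exact p-value = sum of Bin(8,0.5) probabilities at or below the observed probability = 0.726562.
Step 5: alpha = 0.05. fail to reject H0.

n_eff = 8, pos = 5, neg = 3, p = 0.726562, fail to reject H0.


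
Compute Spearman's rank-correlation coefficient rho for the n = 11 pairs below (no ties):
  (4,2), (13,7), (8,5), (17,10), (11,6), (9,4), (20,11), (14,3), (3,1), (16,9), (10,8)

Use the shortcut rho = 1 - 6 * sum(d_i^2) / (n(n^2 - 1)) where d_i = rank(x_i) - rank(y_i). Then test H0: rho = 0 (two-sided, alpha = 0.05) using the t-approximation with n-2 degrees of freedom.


Step 1: Rank x and y separately (midranks; no ties here).
rank(x): 4->2, 13->7, 8->3, 17->10, 11->6, 9->4, 20->11, 14->8, 3->1, 16->9, 10->5
rank(y): 2->2, 7->7, 5->5, 10->10, 6->6, 4->4, 11->11, 3->3, 1->1, 9->9, 8->8
Step 2: d_i = R_x(i) - R_y(i); compute d_i^2.
  (2-2)^2=0, (7-7)^2=0, (3-5)^2=4, (10-10)^2=0, (6-6)^2=0, (4-4)^2=0, (11-11)^2=0, (8-3)^2=25, (1-1)^2=0, (9-9)^2=0, (5-8)^2=9
sum(d^2) = 38.
Step 3: rho = 1 - 6*38 / (11*(11^2 - 1)) = 1 - 228/1320 = 0.827273.
Step 4: Under H0, t = rho * sqrt((n-2)/(1-rho^2)) = 4.4176 ~ t(9).
Step 5: Two-sided p-value from the t-distribution with 9 df = 0.001677.
Step 6: alpha = 0.05. reject H0.

rho = 0.8273, p = 0.001677, reject H0 at alpha = 0.05.


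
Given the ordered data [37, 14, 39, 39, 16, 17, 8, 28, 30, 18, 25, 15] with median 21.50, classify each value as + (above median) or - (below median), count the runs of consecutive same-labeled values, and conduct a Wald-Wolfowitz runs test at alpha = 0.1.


Step 1: Compute median = 21.50; label A = above, B = below.
Labels in order: ABAABBBAABAB  (n_A = 6, n_B = 6)
Step 2: Count runs R = 8.
Step 3: Under H0 (random ordering), E[R] = 2*n_A*n_B/(n_A+n_B) + 1 = 2*6*6/12 + 1 = 7.0000.
        Var[R] = 2*n_A*n_B*(2*n_A*n_B - n_A - n_B) / ((n_A+n_B)^2 * (n_A+n_B-1)) = 4320/1584 = 2.7273.
        SD[R] = 1.6514.
Step 4: Continuity-corrected z = (R - 0.5 - E[R]) / SD[R] = (8 - 0.5 - 7.0000) / 1.6514 = 0.3028.
Step 5: Two-sided p-value via normal approximation = 2*(1 - Phi(|z|)) = 0.762069.
Step 6: alpha = 0.1. fail to reject H0.

R = 8, z = 0.3028, p = 0.762069, fail to reject H0.


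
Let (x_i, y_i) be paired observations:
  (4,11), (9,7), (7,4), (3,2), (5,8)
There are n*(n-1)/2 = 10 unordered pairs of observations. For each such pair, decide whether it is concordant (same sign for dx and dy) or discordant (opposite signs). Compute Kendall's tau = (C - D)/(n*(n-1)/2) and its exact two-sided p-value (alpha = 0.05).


Step 1: Enumerate the 10 unordered pairs (i,j) with i<j and classify each by sign(x_j-x_i) * sign(y_j-y_i).
  (1,2):dx=+5,dy=-4->D; (1,3):dx=+3,dy=-7->D; (1,4):dx=-1,dy=-9->C; (1,5):dx=+1,dy=-3->D
  (2,3):dx=-2,dy=-3->C; (2,4):dx=-6,dy=-5->C; (2,5):dx=-4,dy=+1->D; (3,4):dx=-4,dy=-2->C
  (3,5):dx=-2,dy=+4->D; (4,5):dx=+2,dy=+6->C
Step 2: C = 5, D = 5, total pairs = 10.
Step 3: tau = (C - D)/(n(n-1)/2) = (5 - 5)/10 = 0.000000.
Step 4: Exact two-sided p-value (enumerate n! = 120 permutations of y under H0): p = 1.000000.
Step 5: alpha = 0.05. fail to reject H0.

tau_b = 0.0000 (C=5, D=5), p = 1.000000, fail to reject H0.


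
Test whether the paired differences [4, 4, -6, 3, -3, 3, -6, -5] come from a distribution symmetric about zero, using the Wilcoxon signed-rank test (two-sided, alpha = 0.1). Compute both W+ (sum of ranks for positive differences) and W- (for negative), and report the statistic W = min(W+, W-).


Step 1: Drop any zero differences (none here) and take |d_i|.
|d| = [4, 4, 6, 3, 3, 3, 6, 5]
Step 2: Midrank |d_i| (ties get averaged ranks).
ranks: |4|->4.5, |4|->4.5, |6|->7.5, |3|->2, |3|->2, |3|->2, |6|->7.5, |5|->6
Step 3: Attach original signs; sum ranks with positive sign and with negative sign.
W+ = 4.5 + 4.5 + 2 + 2 = 13
W- = 7.5 + 2 + 7.5 + 6 = 23
(Check: W+ + W- = 36 should equal n(n+1)/2 = 36.)
Step 4: Test statistic W = min(W+, W-) = 13.
Step 5: Ties in |d|, so use the tie-corrected normal approximation.
        E[W] = n(n+1)/4 = 8*9/4 = 18.
        Tie groups: |d|=3 (t=3), |d|=4 (t=2), |d|=6 (t=2); sum(t^3 - t) = 36.
        Var[W] = n(n+1)(2n+1)/24 - sum(t^3-t)/48 = 1224/24 - 36/48 = 50.25.
        z = (W - E[W]) / sqrt(Var[W]) = (13 - 18) / 7.0887 = -0.7053.
        Two-sided p = 2*Phi(z) = 0.480595.
Step 6: alpha = 0.1. fail to reject H0.

W+ = 13, W- = 23, W = min = 13, p = 0.480595, fail to reject H0.


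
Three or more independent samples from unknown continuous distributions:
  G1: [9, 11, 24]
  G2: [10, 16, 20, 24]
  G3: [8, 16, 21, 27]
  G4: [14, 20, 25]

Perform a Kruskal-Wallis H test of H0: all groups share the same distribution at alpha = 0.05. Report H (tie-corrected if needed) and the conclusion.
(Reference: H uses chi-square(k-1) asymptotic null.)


Step 1: Combine all N = 14 observations and assign midranks.
sorted (value, group, rank): (8,G3,1), (9,G1,2), (10,G2,3), (11,G1,4), (14,G4,5), (16,G2,6.5), (16,G3,6.5), (20,G2,8.5), (20,G4,8.5), (21,G3,10), (24,G1,11.5), (24,G2,11.5), (25,G4,13), (27,G3,14)
Step 2: Sum ranks within each group.
R_1 = 17.5 (n_1 = 3)
R_2 = 29.5 (n_2 = 4)
R_3 = 31.5 (n_3 = 4)
R_4 = 26.5 (n_4 = 3)
Step 3: H = 12/(N(N+1)) * sum(R_i^2/n_i) - 3(N+1)
     = 12/(14*15) * (17.5^2/3 + 29.5^2/4 + 31.5^2/4 + 26.5^2/3) - 3*15
     = 0.057143 * 801.792 - 45
     = 0.816667.
Step 4: Ties present; correction factor C = 1 - 18/(14^3 - 14) = 0.993407. Corrected H = 0.816667 / 0.993407 = 0.822087.
Step 5: Under H0, H ~ chi^2(3); p-value = 0.844177.
Step 6: alpha = 0.05. fail to reject H0.

H = 0.8221, df = 3, p = 0.844177, fail to reject H0.


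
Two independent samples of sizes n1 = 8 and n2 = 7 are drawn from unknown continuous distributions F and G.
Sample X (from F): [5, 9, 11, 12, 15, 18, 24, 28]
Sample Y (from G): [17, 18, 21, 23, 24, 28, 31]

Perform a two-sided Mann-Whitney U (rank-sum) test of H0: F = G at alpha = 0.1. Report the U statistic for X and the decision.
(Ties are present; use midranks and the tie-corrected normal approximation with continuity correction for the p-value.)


Step 1: Combine and sort all 15 observations; assign midranks.
sorted (value, group): (5,X), (9,X), (11,X), (12,X), (15,X), (17,Y), (18,X), (18,Y), (21,Y), (23,Y), (24,X), (24,Y), (28,X), (28,Y), (31,Y)
ranks: 5->1, 9->2, 11->3, 12->4, 15->5, 17->6, 18->7.5, 18->7.5, 21->9, 23->10, 24->11.5, 24->11.5, 28->13.5, 28->13.5, 31->15
Step 2: Rank sum for X: R1 = 1 + 2 + 3 + 4 + 5 + 7.5 + 11.5 + 13.5 = 47.5.
Step 3: U_X = R1 - n1(n1+1)/2 = 47.5 - 8*9/2 = 47.5 - 36 = 11.5.
       U_Y = n1*n2 - U_X = 56 - 11.5 = 44.5.
Step 4: Ties are present, so use the tie-corrected normal approximation (with continuity correction) for the p-value.
Step 5: p-value = 0.063365; compare to alpha = 0.1. reject H0.

U_X = 11.5, p = 0.063365, reject H0 at alpha = 0.1.


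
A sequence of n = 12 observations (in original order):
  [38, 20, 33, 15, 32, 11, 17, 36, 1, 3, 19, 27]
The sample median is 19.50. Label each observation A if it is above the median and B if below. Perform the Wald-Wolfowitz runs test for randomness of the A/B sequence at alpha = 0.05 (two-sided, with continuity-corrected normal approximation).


Step 1: Compute median = 19.50; label A = above, B = below.
Labels in order: AAABABBABBBA  (n_A = 6, n_B = 6)
Step 2: Count runs R = 7.
Step 3: Under H0 (random ordering), E[R] = 2*n_A*n_B/(n_A+n_B) + 1 = 2*6*6/12 + 1 = 7.0000.
        Var[R] = 2*n_A*n_B*(2*n_A*n_B - n_A - n_B) / ((n_A+n_B)^2 * (n_A+n_B-1)) = 4320/1584 = 2.7273.
        SD[R] = 1.6514.
Step 4: R = E[R], so z = 0 with no continuity correction.
Step 5: Two-sided p-value via normal approximation = 2*(1 - Phi(|z|)) = 1.000000.
Step 6: alpha = 0.05. fail to reject H0.

R = 7, z = 0.0000, p = 1.000000, fail to reject H0.


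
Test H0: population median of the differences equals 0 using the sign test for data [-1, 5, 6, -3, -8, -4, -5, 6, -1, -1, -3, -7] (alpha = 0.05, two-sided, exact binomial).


Step 1: Discard zero differences. Original n = 12; n_eff = number of nonzero differences = 12.
Nonzero differences (with sign): -1, +5, +6, -3, -8, -4, -5, +6, -1, -1, -3, -7
Step 2: Count signs: positive = 3, negative = 9.
Step 3: Under H0: P(positive) = 0.5, so the number of positives S ~ Bin(12, 0.5).
Step 4: Two-sided exact p-value = sum of Bin(12,0.5) probabilities at or below the observed probability = 0.145996.
Step 5: alpha = 0.05. fail to reject H0.

n_eff = 12, pos = 3, neg = 9, p = 0.145996, fail to reject H0.


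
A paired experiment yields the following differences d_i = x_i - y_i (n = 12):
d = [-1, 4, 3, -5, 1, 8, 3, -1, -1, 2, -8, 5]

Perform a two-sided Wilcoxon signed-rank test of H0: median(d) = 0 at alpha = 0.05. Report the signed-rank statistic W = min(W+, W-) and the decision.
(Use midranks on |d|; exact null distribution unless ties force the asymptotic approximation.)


Step 1: Drop any zero differences (none here) and take |d_i|.
|d| = [1, 4, 3, 5, 1, 8, 3, 1, 1, 2, 8, 5]
Step 2: Midrank |d_i| (ties get averaged ranks).
ranks: |1|->2.5, |4|->8, |3|->6.5, |5|->9.5, |1|->2.5, |8|->11.5, |3|->6.5, |1|->2.5, |1|->2.5, |2|->5, |8|->11.5, |5|->9.5
Step 3: Attach original signs; sum ranks with positive sign and with negative sign.
W+ = 8 + 6.5 + 2.5 + 11.5 + 6.5 + 5 + 9.5 = 49.5
W- = 2.5 + 9.5 + 2.5 + 2.5 + 11.5 = 28.5
(Check: W+ + W- = 78 should equal n(n+1)/2 = 78.)
Step 4: Test statistic W = min(W+, W-) = 28.5.
Step 5: Ties in |d|, so use the tie-corrected normal approximation.
        E[W] = n(n+1)/4 = 12*13/4 = 39.
        Tie groups: |d|=1 (t=4), |d|=3 (t=2), |d|=5 (t=2), |d|=8 (t=2); sum(t^3 - t) = 78.
        Var[W] = n(n+1)(2n+1)/24 - sum(t^3-t)/48 = 3900/24 - 78/48 = 160.875.
        z = (W - E[W]) / sqrt(Var[W]) = (28.5 - 39) / 12.6837 = -0.8278.
        Two-sided p = 2*Phi(z) = 0.407763.
Step 6: alpha = 0.05. fail to reject H0.

W+ = 49.5, W- = 28.5, W = min = 28.5, p = 0.407763, fail to reject H0.


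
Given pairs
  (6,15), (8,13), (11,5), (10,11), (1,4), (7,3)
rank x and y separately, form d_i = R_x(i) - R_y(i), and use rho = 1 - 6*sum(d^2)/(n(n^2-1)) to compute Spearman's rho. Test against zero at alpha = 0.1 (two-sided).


Step 1: Rank x and y separately (midranks; no ties here).
rank(x): 6->2, 8->4, 11->6, 10->5, 1->1, 7->3
rank(y): 15->6, 13->5, 5->3, 11->4, 4->2, 3->1
Step 2: d_i = R_x(i) - R_y(i); compute d_i^2.
  (2-6)^2=16, (4-5)^2=1, (6-3)^2=9, (5-4)^2=1, (1-2)^2=1, (3-1)^2=4
sum(d^2) = 32.
Step 3: rho = 1 - 6*32 / (6*(6^2 - 1)) = 1 - 192/210 = 0.085714.
Step 4: Under H0, t = rho * sqrt((n-2)/(1-rho^2)) = 0.1721 ~ t(4).
Step 5: Two-sided p-value from the t-distribution with 4 df = 0.871743.
Step 6: alpha = 0.1. fail to reject H0.

rho = 0.0857, p = 0.871743, fail to reject H0 at alpha = 0.1.


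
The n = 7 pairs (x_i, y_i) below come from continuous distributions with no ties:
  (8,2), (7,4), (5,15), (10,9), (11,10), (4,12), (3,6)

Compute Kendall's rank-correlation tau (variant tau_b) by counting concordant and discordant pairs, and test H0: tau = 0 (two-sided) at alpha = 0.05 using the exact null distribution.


Step 1: Enumerate the 21 unordered pairs (i,j) with i<j and classify each by sign(x_j-x_i) * sign(y_j-y_i).
  (1,2):dx=-1,dy=+2->D; (1,3):dx=-3,dy=+13->D; (1,4):dx=+2,dy=+7->C; (1,5):dx=+3,dy=+8->C
  (1,6):dx=-4,dy=+10->D; (1,7):dx=-5,dy=+4->D; (2,3):dx=-2,dy=+11->D; (2,4):dx=+3,dy=+5->C
  (2,5):dx=+4,dy=+6->C; (2,6):dx=-3,dy=+8->D; (2,7):dx=-4,dy=+2->D; (3,4):dx=+5,dy=-6->D
  (3,5):dx=+6,dy=-5->D; (3,6):dx=-1,dy=-3->C; (3,7):dx=-2,dy=-9->C; (4,5):dx=+1,dy=+1->C
  (4,6):dx=-6,dy=+3->D; (4,7):dx=-7,dy=-3->C; (5,6):dx=-7,dy=+2->D; (5,7):dx=-8,dy=-4->C
  (6,7):dx=-1,dy=-6->C
Step 2: C = 10, D = 11, total pairs = 21.
Step 3: tau = (C - D)/(n(n-1)/2) = (10 - 11)/21 = -0.047619.
Step 4: Exact two-sided p-value (enumerate n! = 5040 permutations of y under H0): p = 1.000000.
Step 5: alpha = 0.05. fail to reject H0.

tau_b = -0.0476 (C=10, D=11), p = 1.000000, fail to reject H0.


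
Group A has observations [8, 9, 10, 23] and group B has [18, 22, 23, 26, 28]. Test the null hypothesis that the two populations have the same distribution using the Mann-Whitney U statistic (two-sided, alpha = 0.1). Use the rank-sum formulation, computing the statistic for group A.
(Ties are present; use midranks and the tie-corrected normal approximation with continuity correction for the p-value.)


Step 1: Combine and sort all 9 observations; assign midranks.
sorted (value, group): (8,X), (9,X), (10,X), (18,Y), (22,Y), (23,X), (23,Y), (26,Y), (28,Y)
ranks: 8->1, 9->2, 10->3, 18->4, 22->5, 23->6.5, 23->6.5, 26->8, 28->9
Step 2: Rank sum for X: R1 = 1 + 2 + 3 + 6.5 = 12.5.
Step 3: U_X = R1 - n1(n1+1)/2 = 12.5 - 4*5/2 = 12.5 - 10 = 2.5.
       U_Y = n1*n2 - U_X = 20 - 2.5 = 17.5.
Step 4: Ties are present, so use the tie-corrected normal approximation (with continuity correction) for the p-value.
Step 5: p-value = 0.085100; compare to alpha = 0.1. reject H0.

U_X = 2.5, p = 0.085100, reject H0 at alpha = 0.1.


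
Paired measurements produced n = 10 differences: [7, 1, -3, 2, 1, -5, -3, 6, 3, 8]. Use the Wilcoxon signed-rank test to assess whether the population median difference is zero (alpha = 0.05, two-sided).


Step 1: Drop any zero differences (none here) and take |d_i|.
|d| = [7, 1, 3, 2, 1, 5, 3, 6, 3, 8]
Step 2: Midrank |d_i| (ties get averaged ranks).
ranks: |7|->9, |1|->1.5, |3|->5, |2|->3, |1|->1.5, |5|->7, |3|->5, |6|->8, |3|->5, |8|->10
Step 3: Attach original signs; sum ranks with positive sign and with negative sign.
W+ = 9 + 1.5 + 3 + 1.5 + 8 + 5 + 10 = 38
W- = 5 + 7 + 5 = 17
(Check: W+ + W- = 55 should equal n(n+1)/2 = 55.)
Step 4: Test statistic W = min(W+, W-) = 17.
Step 5: Ties in |d|, so use the tie-corrected normal approximation.
        E[W] = n(n+1)/4 = 10*11/4 = 27.5.
        Tie groups: |d|=1 (t=2), |d|=3 (t=3); sum(t^3 - t) = 30.
        Var[W] = n(n+1)(2n+1)/24 - sum(t^3-t)/48 = 2310/24 - 30/48 = 95.625.
        z = (W - E[W]) / sqrt(Var[W]) = (17 - 27.5) / 9.7788 = -1.0738.
        Two-sided p = 2*Phi(z) = 0.282934.
Step 6: alpha = 0.05. fail to reject H0.

W+ = 38, W- = 17, W = min = 17, p = 0.282934, fail to reject H0.


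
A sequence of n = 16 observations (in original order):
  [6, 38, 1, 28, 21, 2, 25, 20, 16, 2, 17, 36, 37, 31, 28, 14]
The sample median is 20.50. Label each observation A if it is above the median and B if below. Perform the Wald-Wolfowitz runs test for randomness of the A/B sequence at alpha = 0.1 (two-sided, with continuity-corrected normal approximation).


Step 1: Compute median = 20.50; label A = above, B = below.
Labels in order: BABAABABBBBAAAAB  (n_A = 8, n_B = 8)
Step 2: Count runs R = 9.
Step 3: Under H0 (random ordering), E[R] = 2*n_A*n_B/(n_A+n_B) + 1 = 2*8*8/16 + 1 = 9.0000.
        Var[R] = 2*n_A*n_B*(2*n_A*n_B - n_A - n_B) / ((n_A+n_B)^2 * (n_A+n_B-1)) = 14336/3840 = 3.7333.
        SD[R] = 1.9322.
Step 4: R = E[R], so z = 0 with no continuity correction.
Step 5: Two-sided p-value via normal approximation = 2*(1 - Phi(|z|)) = 1.000000.
Step 6: alpha = 0.1. fail to reject H0.

R = 9, z = 0.0000, p = 1.000000, fail to reject H0.


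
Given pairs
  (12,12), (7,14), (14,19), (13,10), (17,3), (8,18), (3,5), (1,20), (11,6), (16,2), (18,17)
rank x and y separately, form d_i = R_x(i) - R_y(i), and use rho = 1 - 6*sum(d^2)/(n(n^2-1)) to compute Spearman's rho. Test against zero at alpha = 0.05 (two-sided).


Step 1: Rank x and y separately (midranks; no ties here).
rank(x): 12->6, 7->3, 14->8, 13->7, 17->10, 8->4, 3->2, 1->1, 11->5, 16->9, 18->11
rank(y): 12->6, 14->7, 19->10, 10->5, 3->2, 18->9, 5->3, 20->11, 6->4, 2->1, 17->8
Step 2: d_i = R_x(i) - R_y(i); compute d_i^2.
  (6-6)^2=0, (3-7)^2=16, (8-10)^2=4, (7-5)^2=4, (10-2)^2=64, (4-9)^2=25, (2-3)^2=1, (1-11)^2=100, (5-4)^2=1, (9-1)^2=64, (11-8)^2=9
sum(d^2) = 288.
Step 3: rho = 1 - 6*288 / (11*(11^2 - 1)) = 1 - 1728/1320 = -0.309091.
Step 4: Under H0, t = rho * sqrt((n-2)/(1-rho^2)) = -0.9750 ~ t(9).
Step 5: Two-sided p-value from the t-distribution with 9 df = 0.355028.
Step 6: alpha = 0.05. fail to reject H0.

rho = -0.3091, p = 0.355028, fail to reject H0 at alpha = 0.05.
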